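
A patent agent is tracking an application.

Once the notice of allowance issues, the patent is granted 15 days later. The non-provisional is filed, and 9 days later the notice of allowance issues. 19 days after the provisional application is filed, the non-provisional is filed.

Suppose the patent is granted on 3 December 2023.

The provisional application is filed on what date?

The patent is granted: Dec 3, 2023.
The notice of allowance issues: Dec 3, 2023 − 15 days = Nov 18, 2023.
The non-provisional is filed: Nov 18, 2023 − 9 days = Nov 9, 2023.
The provisional application is filed: Nov 9, 2023 − 19 days = Oct 21, 2023.

21 October 2023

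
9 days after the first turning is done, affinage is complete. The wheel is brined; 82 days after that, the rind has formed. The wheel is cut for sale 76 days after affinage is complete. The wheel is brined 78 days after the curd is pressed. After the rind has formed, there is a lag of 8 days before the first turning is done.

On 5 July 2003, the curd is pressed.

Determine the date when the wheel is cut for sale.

The curd is pressed: Jul 5, 2003.
The wheel is brined: Jul 5, 2003 + 78 days = Sep 21, 2003.
The rind has formed: Sep 21, 2003 + 82 days = Dec 12, 2003.
The first turning is done: Dec 12, 2003 + 8 days = Dec 20, 2003.
Affinage is complete: Dec 20, 2003 + 9 days = Dec 29, 2003.
The wheel is cut for sale: Dec 29, 2003 + 76 days = Mar 14, 2004.

14 March 2004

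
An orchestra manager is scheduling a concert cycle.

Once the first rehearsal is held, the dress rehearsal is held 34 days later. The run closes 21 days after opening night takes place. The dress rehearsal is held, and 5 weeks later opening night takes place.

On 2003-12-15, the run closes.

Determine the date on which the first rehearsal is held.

The run closes: Dec 15, 2003.
Opening night takes place: Dec 15, 2003 − 21 days = Nov 24, 2003.
The dress rehearsal is held: Nov 24, 2003 − 5 weeks = Oct 20, 2003.
The first rehearsal is held: Oct 20, 2003 − 34 days = Sep 16, 2003.

2003-09-16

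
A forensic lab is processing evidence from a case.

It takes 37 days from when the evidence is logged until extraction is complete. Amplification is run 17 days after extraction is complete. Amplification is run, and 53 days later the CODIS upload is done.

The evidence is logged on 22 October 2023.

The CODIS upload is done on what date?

6 February 2024

The evidence is logged: Oct 22, 2023.
Extraction is complete: Oct 22, 2023 + 37 days = Nov 28, 2023.
Amplification is run: Nov 28, 2023 + 17 days = Dec 15, 2023.
The CODIS upload is done: Dec 15, 2023 + 53 days = Feb 6, 2024.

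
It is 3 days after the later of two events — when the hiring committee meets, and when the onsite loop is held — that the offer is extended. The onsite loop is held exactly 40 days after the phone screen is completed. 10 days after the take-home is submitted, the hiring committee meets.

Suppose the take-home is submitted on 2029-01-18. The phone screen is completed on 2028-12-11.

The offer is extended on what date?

2029-01-31

The take-home is submitted: Jan 18, 2029.
The hiring committee meets: Jan 18, 2029 + 10 days = Jan 28, 2029.
The phone screen is completed: Dec 11, 2028.
The onsite loop is held: Dec 11, 2028 + 40 days = Jan 20, 2029.
Both prerequisites met — the hiring committee meets (Jan 28, 2029), the onsite loop is held (Jan 20, 2029); the later is Jan 28, 2029.
The offer is extended: Jan 28, 2029 + 3 days = Jan 31, 2029.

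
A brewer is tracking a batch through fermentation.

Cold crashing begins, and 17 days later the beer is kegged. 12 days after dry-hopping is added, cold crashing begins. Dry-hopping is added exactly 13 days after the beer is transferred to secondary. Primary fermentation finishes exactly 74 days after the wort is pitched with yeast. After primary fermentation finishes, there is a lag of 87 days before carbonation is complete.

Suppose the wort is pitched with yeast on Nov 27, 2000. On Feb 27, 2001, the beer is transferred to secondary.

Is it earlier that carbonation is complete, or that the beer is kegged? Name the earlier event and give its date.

The beer is kegged — Apr 10, 2001

The wort is pitched with yeast: Nov 27, 2000.
Primary fermentation finishes: Nov 27, 2000 + 74 days = Feb 9, 2001.
Carbonation is complete: Feb 9, 2001 + 87 days = May 7, 2001.
The beer is transferred to secondary: Feb 27, 2001.
Dry-hopping is added: Feb 27, 2001 + 13 days = Mar 12, 2001.
Cold crashing begins: Mar 12, 2001 + 12 days = Mar 24, 2001.
The beer is kegged: Mar 24, 2001 + 17 days = Apr 10, 2001.
Comparing: carbonation is complete on May 7, 2001 vs the beer is kegged on Apr 10, 2001. Earlier: the beer is kegged.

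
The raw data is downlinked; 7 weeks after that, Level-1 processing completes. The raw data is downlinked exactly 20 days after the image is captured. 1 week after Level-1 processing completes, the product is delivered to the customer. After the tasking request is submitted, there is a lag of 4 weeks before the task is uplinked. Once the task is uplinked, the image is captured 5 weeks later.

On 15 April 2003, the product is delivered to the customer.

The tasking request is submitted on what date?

The product is delivered to the customer: Apr 15, 2003.
Level-1 processing completes: Apr 15, 2003 − 1 week = Apr 8, 2003.
The raw data is downlinked: Apr 8, 2003 − 7 weeks = Feb 18, 2003.
The image is captured: Feb 18, 2003 − 20 days = Jan 29, 2003.
The task is uplinked: Jan 29, 2003 − 5 weeks = Dec 25, 2002.
The tasking request is submitted: Dec 25, 2002 − 4 weeks = Nov 27, 2002.

27 November 2002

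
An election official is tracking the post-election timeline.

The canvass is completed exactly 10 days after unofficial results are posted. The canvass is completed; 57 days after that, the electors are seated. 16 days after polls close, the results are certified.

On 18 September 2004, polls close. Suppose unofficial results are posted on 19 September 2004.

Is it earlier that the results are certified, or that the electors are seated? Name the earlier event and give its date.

Polls close: Sep 18, 2004.
The results are certified: Sep 18, 2004 + 16 days = Oct 4, 2004.
Unofficial results are posted: Sep 19, 2004.
The canvass is completed: Sep 19, 2004 + 10 days = Sep 29, 2004.
The electors are seated: Sep 29, 2004 + 57 days = Nov 25, 2004.
Comparing: the results are certified on Oct 4, 2004 vs the electors are seated on Nov 25, 2004. Earlier: the results are certified.

The results are certified — 4 October 2004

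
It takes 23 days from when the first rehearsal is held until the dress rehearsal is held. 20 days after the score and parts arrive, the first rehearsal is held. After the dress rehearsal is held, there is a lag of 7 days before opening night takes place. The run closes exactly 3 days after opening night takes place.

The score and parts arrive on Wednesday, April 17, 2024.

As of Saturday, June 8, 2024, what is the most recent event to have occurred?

The score and parts arrive: Apr 17, 2024.
The first rehearsal is held: Apr 17, 2024 + 20 days = May 7, 2024.
The dress rehearsal is held: May 7, 2024 + 23 days = May 30, 2024.
Opening night takes place: May 30, 2024 + 7 days = Jun 6, 2024.
The run closes: Jun 6, 2024 + 3 days = Jun 9, 2024.
Jun 8, 2024 falls between when opening night takes place (Jun 6, 2024) and when the run closes (Jun 9, 2024).

Opening night takes place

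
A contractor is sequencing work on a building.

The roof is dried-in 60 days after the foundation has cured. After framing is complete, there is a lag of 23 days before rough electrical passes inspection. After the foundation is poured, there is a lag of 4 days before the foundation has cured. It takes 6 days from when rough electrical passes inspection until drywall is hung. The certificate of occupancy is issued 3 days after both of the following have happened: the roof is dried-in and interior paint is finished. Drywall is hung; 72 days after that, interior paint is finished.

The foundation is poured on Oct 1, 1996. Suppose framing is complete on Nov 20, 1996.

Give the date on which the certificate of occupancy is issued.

The foundation is poured: Oct 1, 1996.
The foundation has cured: Oct 1, 1996 + 4 days = Oct 5, 1996.
The roof is dried-in: Oct 5, 1996 + 60 days = Dec 4, 1996.
Framing is complete: Nov 20, 1996.
Rough electrical passes inspection: Nov 20, 1996 + 23 days = Dec 13, 1996.
Drywall is hung: Dec 13, 1996 + 6 days = Dec 19, 1996.
Interior paint is finished: Dec 19, 1996 + 72 days = Mar 1, 1997.
Both prerequisites met — the roof is dried-in (Dec 4, 1996), interior paint is finished (Mar 1, 1997); the later is Mar 1, 1997.
The certificate of occupancy is issued: Mar 1, 1997 + 3 days = Mar 4, 1997.

Mar 4, 1997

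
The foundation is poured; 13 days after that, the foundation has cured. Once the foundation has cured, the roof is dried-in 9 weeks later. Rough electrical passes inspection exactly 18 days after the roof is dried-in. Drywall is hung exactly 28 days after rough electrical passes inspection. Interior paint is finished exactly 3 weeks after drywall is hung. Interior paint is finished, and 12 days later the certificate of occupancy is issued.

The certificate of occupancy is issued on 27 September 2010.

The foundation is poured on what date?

25 April 2010

The certificate of occupancy is issued: Sep 27, 2010.
Interior paint is finished: Sep 27, 2010 − 12 days = Sep 15, 2010.
Drywall is hung: Sep 15, 2010 − 3 weeks = Aug 25, 2010.
Rough electrical passes inspection: Aug 25, 2010 − 28 days = Jul 28, 2010.
The roof is dried-in: Jul 28, 2010 − 18 days = Jul 10, 2010.
The foundation has cured: Jul 10, 2010 − 9 weeks = May 8, 2010.
The foundation is poured: May 8, 2010 − 13 days = Apr 25, 2010.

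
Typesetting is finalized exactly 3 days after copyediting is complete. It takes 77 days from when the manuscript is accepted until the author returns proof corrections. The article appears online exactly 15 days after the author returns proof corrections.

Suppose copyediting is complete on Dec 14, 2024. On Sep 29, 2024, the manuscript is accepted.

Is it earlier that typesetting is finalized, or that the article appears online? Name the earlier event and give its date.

Copyediting is complete: Dec 14, 2024.
Typesetting is finalized: Dec 14, 2024 + 3 days = Dec 17, 2024.
The manuscript is accepted: Sep 29, 2024.
The author returns proof corrections: Sep 29, 2024 + 77 days = Dec 15, 2024.
The article appears online: Dec 15, 2024 + 15 days = Dec 30, 2024.
Comparing: typesetting is finalized on Dec 17, 2024 vs the article appears online on Dec 30, 2024. Earlier: typesetting is finalized.

Typesetting is finalized — Dec 17, 2024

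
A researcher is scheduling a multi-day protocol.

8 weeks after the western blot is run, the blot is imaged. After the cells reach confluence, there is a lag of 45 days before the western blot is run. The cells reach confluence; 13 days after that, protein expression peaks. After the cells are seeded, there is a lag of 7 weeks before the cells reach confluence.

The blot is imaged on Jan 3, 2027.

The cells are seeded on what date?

Aug 6, 2026

The blot is imaged: Jan 3, 2027.
The western blot is run: Jan 3, 2027 − 8 weeks = Nov 8, 2026.
The cells reach confluence: Nov 8, 2026 − 45 days = Sep 24, 2026.
The cells are seeded: Sep 24, 2026 − 7 weeks = Aug 6, 2026.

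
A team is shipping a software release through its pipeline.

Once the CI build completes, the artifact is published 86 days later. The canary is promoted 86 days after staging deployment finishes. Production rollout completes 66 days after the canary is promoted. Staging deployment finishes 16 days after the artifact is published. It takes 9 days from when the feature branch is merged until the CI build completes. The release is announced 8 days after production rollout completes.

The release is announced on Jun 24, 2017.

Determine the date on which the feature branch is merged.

The release is announced: Jun 24, 2017.
Production rollout completes: Jun 24, 2017 − 8 days = Jun 16, 2017.
The canary is promoted: Jun 16, 2017 − 66 days = Apr 11, 2017.
Staging deployment finishes: Apr 11, 2017 − 86 days = Jan 15, 2017.
The artifact is published: Jan 15, 2017 − 16 days = Dec 30, 2016.
The CI build completes: Dec 30, 2016 − 86 days = Oct 5, 2016.
The feature branch is merged: Oct 5, 2016 − 9 days = Sep 26, 2016.

Sep 26, 2016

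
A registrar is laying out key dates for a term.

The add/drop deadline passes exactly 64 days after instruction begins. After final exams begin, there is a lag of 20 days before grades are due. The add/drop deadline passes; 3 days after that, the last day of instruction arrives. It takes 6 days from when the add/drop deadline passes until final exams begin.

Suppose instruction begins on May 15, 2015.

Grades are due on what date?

Instruction begins: May 15, 2015.
The add/drop deadline passes: May 15, 2015 + 64 days = Jul 18, 2015.
Final exams begin: Jul 18, 2015 + 6 days = Jul 24, 2015.
Grades are due: Jul 24, 2015 + 20 days = Aug 13, 2015.

Aug 13, 2015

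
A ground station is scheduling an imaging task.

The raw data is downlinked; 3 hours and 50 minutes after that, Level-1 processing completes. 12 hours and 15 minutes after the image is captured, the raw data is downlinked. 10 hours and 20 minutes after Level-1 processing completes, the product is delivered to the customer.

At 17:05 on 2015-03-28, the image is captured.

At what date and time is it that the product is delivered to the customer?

The image is captured: 17:05 Mar 28, 2015.
The raw data is downlinked: 17:05 Mar 28, 2015 + 12h15m = 05:20 Mar 29, 2015.
Level-1 processing completes: 05:20 Mar 29, 2015 + 3h50m = 09:10 Mar 29, 2015.
The product is delivered to the customer: 09:10 Mar 29, 2015 + 10h20m = 19:30 Mar 29, 2015.

19:30 on 2015-03-29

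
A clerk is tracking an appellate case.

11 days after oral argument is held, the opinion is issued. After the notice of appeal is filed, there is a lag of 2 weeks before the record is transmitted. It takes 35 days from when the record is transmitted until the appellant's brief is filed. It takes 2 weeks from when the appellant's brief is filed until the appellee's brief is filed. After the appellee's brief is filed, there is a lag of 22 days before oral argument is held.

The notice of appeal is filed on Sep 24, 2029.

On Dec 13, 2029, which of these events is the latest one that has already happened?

The notice of appeal is filed: Sep 24, 2029.
The record is transmitted: Sep 24, 2029 + 2 weeks = Oct 8, 2029.
The appellant's brief is filed: Oct 8, 2029 + 35 days = Nov 12, 2029.
The appellee's brief is filed: Nov 12, 2029 + 2 weeks = Nov 26, 2029.
Oral argument is held: Nov 26, 2029 + 22 days = Dec 18, 2029.
The opinion is issued: Dec 18, 2029 + 11 days = Dec 29, 2029.
Dec 13, 2029 falls between when the appellee's brief is filed (Nov 26, 2029) and when oral argument is held (Dec 18, 2029).

The appellee's brief is filed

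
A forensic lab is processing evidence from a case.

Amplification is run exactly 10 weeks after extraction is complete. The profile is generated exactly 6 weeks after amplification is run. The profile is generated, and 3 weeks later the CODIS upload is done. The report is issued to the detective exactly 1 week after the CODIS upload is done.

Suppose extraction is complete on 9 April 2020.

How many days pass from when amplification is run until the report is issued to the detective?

Causal path: amplification is run → the profile is generated → the CODIS upload is done → the report is issued to the detective.
Total delay along the path: 6 + 3 + 1 weeks = 10 weeks = 70 days.

70 days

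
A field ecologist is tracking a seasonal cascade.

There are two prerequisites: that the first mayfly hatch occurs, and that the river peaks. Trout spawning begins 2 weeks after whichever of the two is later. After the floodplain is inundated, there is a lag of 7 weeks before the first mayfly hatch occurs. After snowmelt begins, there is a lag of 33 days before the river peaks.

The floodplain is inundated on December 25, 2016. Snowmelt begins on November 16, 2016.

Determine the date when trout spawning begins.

February 26, 2017

The floodplain is inundated: Dec 25, 2016.
The first mayfly hatch occurs: Dec 25, 2016 + 7 weeks = Feb 12, 2017.
Snowmelt begins: Nov 16, 2016.
The river peaks: Nov 16, 2016 + 33 days = Dec 19, 2016.
Both prerequisites met — the first mayfly hatch occurs (Feb 12, 2017), the river peaks (Dec 19, 2016); the later is Feb 12, 2017.
Trout spawning begins: Feb 12, 2017 + 2 weeks = Feb 26, 2017.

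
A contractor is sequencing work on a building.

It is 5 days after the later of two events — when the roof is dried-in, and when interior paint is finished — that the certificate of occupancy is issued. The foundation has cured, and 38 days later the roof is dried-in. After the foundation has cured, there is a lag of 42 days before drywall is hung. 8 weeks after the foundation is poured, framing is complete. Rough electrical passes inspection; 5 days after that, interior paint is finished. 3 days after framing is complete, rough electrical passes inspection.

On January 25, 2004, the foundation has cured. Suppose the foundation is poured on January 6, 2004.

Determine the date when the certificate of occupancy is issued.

The foundation has cured: Jan 25, 2004.
The roof is dried-in: Jan 25, 2004 + 38 days = Mar 3, 2004.
The foundation is poured: Jan 6, 2004.
Framing is complete: Jan 6, 2004 + 8 weeks = Mar 2, 2004.
Rough electrical passes inspection: Mar 2, 2004 + 3 days = Mar 5, 2004.
Interior paint is finished: Mar 5, 2004 + 5 days = Mar 10, 2004.
Both prerequisites met — the roof is dried-in (Mar 3, 2004), interior paint is finished (Mar 10, 2004); the later is Mar 10, 2004.
The certificate of occupancy is issued: Mar 10, 2004 + 5 days = Mar 15, 2004.

March 15, 2004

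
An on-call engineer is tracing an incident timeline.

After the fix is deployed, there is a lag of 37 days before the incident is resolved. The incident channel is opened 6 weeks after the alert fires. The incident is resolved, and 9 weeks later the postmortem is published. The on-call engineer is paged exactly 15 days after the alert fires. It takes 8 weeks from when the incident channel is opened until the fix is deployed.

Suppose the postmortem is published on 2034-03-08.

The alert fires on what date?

The postmortem is published: Mar 8, 2034.
The incident is resolved: Mar 8, 2034 − 9 weeks = Jan 4, 2034.
The fix is deployed: Jan 4, 2034 − 37 days = Nov 28, 2033.
The incident channel is opened: Nov 28, 2033 − 8 weeks = Oct 3, 2033.
The alert fires: Oct 3, 2033 − 6 weeks = Aug 22, 2033.

2033-08-22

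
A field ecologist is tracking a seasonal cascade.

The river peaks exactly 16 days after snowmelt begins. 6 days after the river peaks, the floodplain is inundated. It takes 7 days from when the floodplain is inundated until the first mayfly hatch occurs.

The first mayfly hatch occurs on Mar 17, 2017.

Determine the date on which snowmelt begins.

The first mayfly hatch occurs: Mar 17, 2017.
The floodplain is inundated: Mar 17, 2017 − 7 days = Mar 10, 2017.
The river peaks: Mar 10, 2017 − 6 days = Mar 4, 2017.
Snowmelt begins: Mar 4, 2017 − 16 days = Feb 16, 2017.

Feb 16, 2017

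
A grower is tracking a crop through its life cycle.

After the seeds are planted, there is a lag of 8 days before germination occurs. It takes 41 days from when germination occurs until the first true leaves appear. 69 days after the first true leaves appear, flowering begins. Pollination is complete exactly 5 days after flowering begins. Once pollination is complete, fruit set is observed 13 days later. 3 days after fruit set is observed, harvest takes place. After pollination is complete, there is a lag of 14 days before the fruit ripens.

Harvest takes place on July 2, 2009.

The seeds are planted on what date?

Harvest takes place: Jul 2, 2009.
Fruit set is observed: Jul 2, 2009 − 3 days = Jun 29, 2009.
Pollination is complete: Jun 29, 2009 − 13 days = Jun 16, 2009.
Flowering begins: Jun 16, 2009 − 5 days = Jun 11, 2009.
The first true leaves appear: Jun 11, 2009 − 69 days = Apr 3, 2009.
Germination occurs: Apr 3, 2009 − 41 days = Feb 21, 2009.
The seeds are planted: Feb 21, 2009 − 8 days = Feb 13, 2009.

February 13, 2009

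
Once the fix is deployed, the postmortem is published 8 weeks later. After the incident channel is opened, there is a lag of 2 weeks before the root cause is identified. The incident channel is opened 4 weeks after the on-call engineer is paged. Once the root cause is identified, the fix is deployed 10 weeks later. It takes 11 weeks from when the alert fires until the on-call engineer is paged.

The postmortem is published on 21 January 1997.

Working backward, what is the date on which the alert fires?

21 May 1996

The postmortem is published: Jan 21, 1997.
The fix is deployed: Jan 21, 1997 − 8 weeks = Nov 26, 1996.
The root cause is identified: Nov 26, 1996 − 10 weeks = Sep 17, 1996.
The incident channel is opened: Sep 17, 1996 − 2 weeks = Sep 3, 1996.
The on-call engineer is paged: Sep 3, 1996 − 4 weeks = Aug 6, 1996.
The alert fires: Aug 6, 1996 − 11 weeks = May 21, 1996.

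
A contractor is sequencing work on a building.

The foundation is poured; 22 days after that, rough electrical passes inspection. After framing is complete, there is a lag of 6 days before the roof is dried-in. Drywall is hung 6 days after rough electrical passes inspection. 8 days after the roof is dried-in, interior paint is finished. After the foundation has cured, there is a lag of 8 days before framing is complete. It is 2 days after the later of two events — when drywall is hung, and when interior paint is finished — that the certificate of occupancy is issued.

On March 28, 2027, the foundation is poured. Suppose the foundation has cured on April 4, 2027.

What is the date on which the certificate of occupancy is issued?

April 28, 2027

The foundation is poured: Mar 28, 2027.
Rough electrical passes inspection: Mar 28, 2027 + 22 days = Apr 19, 2027.
Drywall is hung: Apr 19, 2027 + 6 days = Apr 25, 2027.
The foundation has cured: Apr 4, 2027.
Framing is complete: Apr 4, 2027 + 8 days = Apr 12, 2027.
The roof is dried-in: Apr 12, 2027 + 6 days = Apr 18, 2027.
Interior paint is finished: Apr 18, 2027 + 8 days = Apr 26, 2027.
Both prerequisites met — drywall is hung (Apr 25, 2027), interior paint is finished (Apr 26, 2027); the later is Apr 26, 2027.
The certificate of occupancy is issued: Apr 26, 2027 + 2 days = Apr 28, 2027.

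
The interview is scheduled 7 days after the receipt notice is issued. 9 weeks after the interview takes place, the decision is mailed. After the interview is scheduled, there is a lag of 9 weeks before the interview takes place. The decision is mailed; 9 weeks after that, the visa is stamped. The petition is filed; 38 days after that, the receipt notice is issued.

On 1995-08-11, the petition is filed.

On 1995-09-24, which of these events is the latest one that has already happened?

The receipt notice is issued

The petition is filed: Aug 11, 1995.
The receipt notice is issued: Aug 11, 1995 + 38 days = Sep 18, 1995.
The interview is scheduled: Sep 18, 1995 + 7 days = Sep 25, 1995.
The interview takes place: Sep 25, 1995 + 9 weeks = Nov 27, 1995.
The decision is mailed: Nov 27, 1995 + 9 weeks = Jan 29, 1996.
The visa is stamped: Jan 29, 1996 + 9 weeks = Apr 1, 1996.
Sep 24, 1995 falls between when the receipt notice is issued (Sep 18, 1995) and when the interview is scheduled (Sep 25, 1995).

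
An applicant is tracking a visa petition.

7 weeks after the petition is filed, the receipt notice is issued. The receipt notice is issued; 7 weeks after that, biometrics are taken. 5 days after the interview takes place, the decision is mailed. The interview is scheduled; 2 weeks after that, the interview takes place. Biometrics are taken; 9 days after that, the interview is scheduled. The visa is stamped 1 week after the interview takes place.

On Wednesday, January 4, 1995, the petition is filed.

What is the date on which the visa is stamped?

The petition is filed: Jan 4, 1995.
The receipt notice is issued: Jan 4, 1995 + 7 weeks = Feb 22, 1995.
Biometrics are taken: Feb 22, 1995 + 7 weeks = Apr 12, 1995.
The interview is scheduled: Apr 12, 1995 + 9 days = Apr 21, 1995.
The interview takes place: Apr 21, 1995 + 2 weeks = May 5, 1995.
The visa is stamped: May 5, 1995 + 1 week = May 12, 1995.

Friday, May 12, 1995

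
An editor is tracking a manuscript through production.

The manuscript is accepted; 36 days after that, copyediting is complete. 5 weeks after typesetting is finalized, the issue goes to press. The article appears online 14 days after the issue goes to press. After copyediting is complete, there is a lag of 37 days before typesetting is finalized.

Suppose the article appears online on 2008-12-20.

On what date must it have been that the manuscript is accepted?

The article appears online: Dec 20, 2008.
The issue goes to press: Dec 20, 2008 − 14 days = Dec 6, 2008.
Typesetting is finalized: Dec 6, 2008 − 5 weeks = Nov 1, 2008.
Copyediting is complete: Nov 1, 2008 − 37 days = Sep 25, 2008.
The manuscript is accepted: Sep 25, 2008 − 36 days = Aug 20, 2008.

2008-08-20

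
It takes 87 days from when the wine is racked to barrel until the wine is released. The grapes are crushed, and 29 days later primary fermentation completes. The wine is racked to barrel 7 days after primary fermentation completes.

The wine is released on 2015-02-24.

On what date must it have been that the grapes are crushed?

The wine is released: Feb 24, 2015.
The wine is racked to barrel: Feb 24, 2015 − 87 days = Nov 29, 2014.
Primary fermentation completes: Nov 29, 2014 − 7 days = Nov 22, 2014.
The grapes are crushed: Nov 22, 2014 − 29 days = Oct 24, 2014.

2014-10-24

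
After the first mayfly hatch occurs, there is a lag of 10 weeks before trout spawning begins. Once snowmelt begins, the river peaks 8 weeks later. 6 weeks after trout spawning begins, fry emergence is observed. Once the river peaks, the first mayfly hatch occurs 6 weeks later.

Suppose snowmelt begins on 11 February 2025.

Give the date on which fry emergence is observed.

9 September 2025

Snowmelt begins: Feb 11, 2025.
The river peaks: Feb 11, 2025 + 8 weeks = Apr 8, 2025.
The first mayfly hatch occurs: Apr 8, 2025 + 6 weeks = May 20, 2025.
Trout spawning begins: May 20, 2025 + 10 weeks = Jul 29, 2025.
Fry emergence is observed: Jul 29, 2025 + 6 weeks = Sep 9, 2025.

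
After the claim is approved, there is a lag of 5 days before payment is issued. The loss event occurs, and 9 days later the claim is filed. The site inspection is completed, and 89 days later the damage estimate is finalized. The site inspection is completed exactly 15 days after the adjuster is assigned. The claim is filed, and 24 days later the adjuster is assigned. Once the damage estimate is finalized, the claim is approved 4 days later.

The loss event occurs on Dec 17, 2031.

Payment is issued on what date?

May 11, 2032

The loss event occurs: Dec 17, 2031.
The claim is filed: Dec 17, 2031 + 9 days = Dec 26, 2031.
The adjuster is assigned: Dec 26, 2031 + 24 days = Jan 19, 2032.
The site inspection is completed: Jan 19, 2032 + 15 days = Feb 3, 2032.
The damage estimate is finalized: Feb 3, 2032 + 89 days = May 2, 2032.
The claim is approved: May 2, 2032 + 4 days = May 6, 2032.
Payment is issued: May 6, 2032 + 5 days = May 11, 2032.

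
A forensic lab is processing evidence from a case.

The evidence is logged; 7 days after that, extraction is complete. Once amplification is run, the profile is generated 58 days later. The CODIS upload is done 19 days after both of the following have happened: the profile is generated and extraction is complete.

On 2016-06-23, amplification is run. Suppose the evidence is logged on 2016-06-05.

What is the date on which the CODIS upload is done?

2016-09-08

Amplification is run: Jun 23, 2016.
The profile is generated: Jun 23, 2016 + 58 days = Aug 20, 2016.
The evidence is logged: Jun 5, 2016.
Extraction is complete: Jun 5, 2016 + 7 days = Jun 12, 2016.
Both prerequisites met — the profile is generated (Aug 20, 2016), extraction is complete (Jun 12, 2016); the later is Aug 20, 2016.
The CODIS upload is done: Aug 20, 2016 + 19 days = Sep 8, 2016.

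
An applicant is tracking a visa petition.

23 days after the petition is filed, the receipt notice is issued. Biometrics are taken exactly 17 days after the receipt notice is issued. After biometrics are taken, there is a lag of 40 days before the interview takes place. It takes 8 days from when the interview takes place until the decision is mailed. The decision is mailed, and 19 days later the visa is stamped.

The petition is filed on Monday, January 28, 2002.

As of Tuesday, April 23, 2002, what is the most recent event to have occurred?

The petition is filed: Jan 28, 2002.
The receipt notice is issued: Jan 28, 2002 + 23 days = Feb 20, 2002.
Biometrics are taken: Feb 20, 2002 + 17 days = Mar 9, 2002.
The interview takes place: Mar 9, 2002 + 40 days = Apr 18, 2002.
The decision is mailed: Apr 18, 2002 + 8 days = Apr 26, 2002.
The visa is stamped: Apr 26, 2002 + 19 days = May 15, 2002.
Apr 23, 2002 falls between when the interview takes place (Apr 18, 2002) and when the decision is mailed (Apr 26, 2002).

The interview takes place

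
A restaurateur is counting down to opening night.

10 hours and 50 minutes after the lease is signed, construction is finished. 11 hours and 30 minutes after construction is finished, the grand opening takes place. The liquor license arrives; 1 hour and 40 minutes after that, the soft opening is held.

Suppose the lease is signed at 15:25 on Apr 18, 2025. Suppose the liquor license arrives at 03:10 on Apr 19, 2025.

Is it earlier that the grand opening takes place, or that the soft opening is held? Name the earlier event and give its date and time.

The soft opening is held — 04:50 on Apr 19, 2025

The lease is signed: 15:25 Apr 18, 2025.
Construction is finished: 15:25 Apr 18, 2025 + 10h50m = 02:15 Apr 19, 2025.
The grand opening takes place: 02:15 Apr 19, 2025 + 11h30m = 13:45 Apr 19, 2025.
The liquor license arrives: 03:10 Apr 19, 2025.
The soft opening is held: 03:10 Apr 19, 2025 + 1h40m = 04:50 Apr 19, 2025.
Comparing: the grand opening takes place at 13:45 Apr 19, 2025 vs the soft opening is held at 04:50 Apr 19, 2025. Earlier: the soft opening is held.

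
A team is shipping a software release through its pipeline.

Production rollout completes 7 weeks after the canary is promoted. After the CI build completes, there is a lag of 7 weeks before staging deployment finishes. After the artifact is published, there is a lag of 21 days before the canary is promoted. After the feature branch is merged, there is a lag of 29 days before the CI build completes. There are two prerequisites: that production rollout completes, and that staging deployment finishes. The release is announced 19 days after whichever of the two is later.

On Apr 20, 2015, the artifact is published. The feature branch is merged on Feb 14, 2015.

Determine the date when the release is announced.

The artifact is published: Apr 20, 2015.
The canary is promoted: Apr 20, 2015 + 21 days = May 11, 2015.
Production rollout completes: May 11, 2015 + 7 weeks = Jun 29, 2015.
The feature branch is merged: Feb 14, 2015.
The CI build completes: Feb 14, 2015 + 29 days = Mar 15, 2015.
Staging deployment finishes: Mar 15, 2015 + 7 weeks = May 3, 2015.
Both prerequisites met — production rollout completes (Jun 29, 2015), staging deployment finishes (May 3, 2015); the later is Jun 29, 2015.
The release is announced: Jun 29, 2015 + 19 days = Jul 18, 2015.

Jul 18, 2015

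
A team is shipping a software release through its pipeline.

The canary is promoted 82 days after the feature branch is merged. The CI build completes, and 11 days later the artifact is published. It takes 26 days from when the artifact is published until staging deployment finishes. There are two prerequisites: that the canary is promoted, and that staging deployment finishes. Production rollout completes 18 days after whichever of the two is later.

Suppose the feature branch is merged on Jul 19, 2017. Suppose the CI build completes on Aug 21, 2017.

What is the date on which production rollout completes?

The feature branch is merged: Jul 19, 2017.
The canary is promoted: Jul 19, 2017 + 82 days = Oct 9, 2017.
The CI build completes: Aug 21, 2017.
The artifact is published: Aug 21, 2017 + 11 days = Sep 1, 2017.
Staging deployment finishes: Sep 1, 2017 + 26 days = Sep 27, 2017.
Both prerequisites met — the canary is promoted (Oct 9, 2017), staging deployment finishes (Sep 27, 2017); the later is Oct 9, 2017.
Production rollout completes: Oct 9, 2017 + 18 days = Oct 27, 2017.

Oct 27, 2017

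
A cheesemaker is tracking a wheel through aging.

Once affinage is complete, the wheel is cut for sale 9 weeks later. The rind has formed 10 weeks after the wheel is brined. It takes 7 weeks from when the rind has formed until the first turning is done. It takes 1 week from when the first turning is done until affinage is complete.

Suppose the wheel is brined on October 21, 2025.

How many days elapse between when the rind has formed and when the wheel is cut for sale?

Causal path: the rind has formed → the first turning is done → affinage is complete → the wheel is cut for sale.
Total delay along the path: 7 + 1 + 9 weeks = 17 weeks = 119 days.

119 days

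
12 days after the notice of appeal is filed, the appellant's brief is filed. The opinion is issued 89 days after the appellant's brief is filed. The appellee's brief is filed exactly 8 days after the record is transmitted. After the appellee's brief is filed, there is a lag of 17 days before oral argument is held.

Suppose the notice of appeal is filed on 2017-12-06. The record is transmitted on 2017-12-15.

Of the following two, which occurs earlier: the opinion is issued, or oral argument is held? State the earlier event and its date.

The notice of appeal is filed: Dec 6, 2017.
The appellant's brief is filed: Dec 6, 2017 + 12 days = Dec 18, 2017.
The opinion is issued: Dec 18, 2017 + 89 days = Mar 17, 2018.
The record is transmitted: Dec 15, 2017.
The appellee's brief is filed: Dec 15, 2017 + 8 days = Dec 23, 2017.
Oral argument is held: Dec 23, 2017 + 17 days = Jan 9, 2018.
Comparing: the opinion is issued on Mar 17, 2018 vs oral argument is held on Jan 9, 2018. Earlier: oral argument is held.

Oral argument is held — 2018-01-09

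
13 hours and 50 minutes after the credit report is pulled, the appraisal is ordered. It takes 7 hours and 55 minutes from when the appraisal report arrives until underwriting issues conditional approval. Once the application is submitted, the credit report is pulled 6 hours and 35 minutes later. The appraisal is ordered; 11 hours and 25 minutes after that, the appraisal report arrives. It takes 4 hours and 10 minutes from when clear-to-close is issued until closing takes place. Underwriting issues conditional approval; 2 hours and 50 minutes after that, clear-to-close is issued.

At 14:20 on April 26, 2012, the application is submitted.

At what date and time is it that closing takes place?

13:05 on April 28, 2012

The application is submitted: 14:20 Apr 26, 2012.
The credit report is pulled: 14:20 Apr 26, 2012 + 6h35m = 20:55 Apr 26, 2012.
The appraisal is ordered: 20:55 Apr 26, 2012 + 13h50m = 10:45 Apr 27, 2012.
The appraisal report arrives: 10:45 Apr 27, 2012 + 11h25m = 22:10 Apr 27, 2012.
Underwriting issues conditional approval: 22:10 Apr 27, 2012 + 7h55m = 06:05 Apr 28, 2012.
Clear-to-close is issued: 06:05 Apr 28, 2012 + 2h50m = 08:55 Apr 28, 2012.
Closing takes place: 08:55 Apr 28, 2012 + 4h10m = 13:05 Apr 28, 2012.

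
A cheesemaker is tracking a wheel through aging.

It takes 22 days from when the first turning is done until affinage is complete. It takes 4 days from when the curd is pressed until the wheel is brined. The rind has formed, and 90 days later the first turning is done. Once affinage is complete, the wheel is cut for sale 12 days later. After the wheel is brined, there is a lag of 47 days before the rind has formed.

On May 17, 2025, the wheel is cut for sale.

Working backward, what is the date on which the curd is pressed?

The wheel is cut for sale: May 17, 2025.
Affinage is complete: May 17, 2025 − 12 days = May 5, 2025.
The first turning is done: May 5, 2025 − 22 days = Apr 13, 2025.
The rind has formed: Apr 13, 2025 − 90 days = Jan 13, 2025.
The wheel is brined: Jan 13, 2025 − 47 days = Nov 27, 2024.
The curd is pressed: Nov 27, 2024 − 4 days = Nov 23, 2024.

November 23, 2024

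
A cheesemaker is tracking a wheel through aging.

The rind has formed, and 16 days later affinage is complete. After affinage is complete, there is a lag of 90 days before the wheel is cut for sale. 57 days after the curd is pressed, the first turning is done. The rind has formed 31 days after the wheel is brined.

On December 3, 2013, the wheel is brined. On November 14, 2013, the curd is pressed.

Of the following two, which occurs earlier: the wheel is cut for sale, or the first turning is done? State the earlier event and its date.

The wheel is brined: Dec 3, 2013.
The rind has formed: Dec 3, 2013 + 31 days = Jan 3, 2014.
Affinage is complete: Jan 3, 2014 + 16 days = Jan 19, 2014.
The wheel is cut for sale: Jan 19, 2014 + 90 days = Apr 19, 2014.
The curd is pressed: Nov 14, 2013.
The first turning is done: Nov 14, 2013 + 57 days = Jan 10, 2014.
Comparing: the wheel is cut for sale on Apr 19, 2014 vs the first turning is done on Jan 10, 2014. Earlier: the first turning is done.

The first turning is done — January 10, 2014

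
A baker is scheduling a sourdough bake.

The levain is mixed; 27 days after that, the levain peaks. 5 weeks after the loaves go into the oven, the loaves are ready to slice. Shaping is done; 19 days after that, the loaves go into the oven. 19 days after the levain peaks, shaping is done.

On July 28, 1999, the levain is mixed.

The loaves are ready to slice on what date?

The levain is mixed: Jul 28, 1999.
The levain peaks: Jul 28, 1999 + 27 days = Aug 24, 1999.
Shaping is done: Aug 24, 1999 + 19 days = Sep 12, 1999.
The loaves go into the oven: Sep 12, 1999 + 19 days = Oct 1, 1999.
The loaves are ready to slice: Oct 1, 1999 + 5 weeks = Nov 5, 1999.

November 5, 1999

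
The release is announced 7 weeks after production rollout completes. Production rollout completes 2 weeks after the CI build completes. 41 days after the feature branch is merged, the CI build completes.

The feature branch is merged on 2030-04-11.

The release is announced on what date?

The feature branch is merged: Apr 11, 2030.
The CI build completes: Apr 11, 2030 + 41 days = May 22, 2030.
Production rollout completes: May 22, 2030 + 2 weeks = Jun 5, 2030.
The release is announced: Jun 5, 2030 + 7 weeks = Jul 24, 2030.

2030-07-24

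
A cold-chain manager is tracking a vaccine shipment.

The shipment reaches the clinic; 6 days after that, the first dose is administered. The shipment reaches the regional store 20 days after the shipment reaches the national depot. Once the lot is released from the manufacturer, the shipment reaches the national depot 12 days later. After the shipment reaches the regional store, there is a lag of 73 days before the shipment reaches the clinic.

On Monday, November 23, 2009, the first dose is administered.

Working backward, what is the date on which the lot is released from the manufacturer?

The first dose is administered: Nov 23, 2009.
The shipment reaches the clinic: Nov 23, 2009 − 6 days = Nov 17, 2009.
The shipment reaches the regional store: Nov 17, 2009 − 73 days = Sep 5, 2009.
The shipment reaches the national depot: Sep 5, 2009 − 20 days = Aug 16, 2009.
The lot is released from the manufacturer: Aug 16, 2009 − 12 days = Aug 4, 2009.

Tuesday, August 4, 2009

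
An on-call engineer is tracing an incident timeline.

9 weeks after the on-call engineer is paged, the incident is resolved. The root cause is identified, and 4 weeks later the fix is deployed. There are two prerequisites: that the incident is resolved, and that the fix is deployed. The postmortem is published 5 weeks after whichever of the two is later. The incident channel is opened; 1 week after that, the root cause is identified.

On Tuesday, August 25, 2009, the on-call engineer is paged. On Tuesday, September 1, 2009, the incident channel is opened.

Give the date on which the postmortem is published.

Tuesday, December 1, 2009

The on-call engineer is paged: Aug 25, 2009.
The incident is resolved: Aug 25, 2009 + 9 weeks = Oct 27, 2009.
The incident channel is opened: Sep 1, 2009.
The root cause is identified: Sep 1, 2009 + 1 week = Sep 8, 2009.
The fix is deployed: Sep 8, 2009 + 4 weeks = Oct 6, 2009.
Both prerequisites met — the incident is resolved (Oct 27, 2009), the fix is deployed (Oct 6, 2009); the later is Oct 27, 2009.
The postmortem is published: Oct 27, 2009 + 5 weeks = Dec 1, 2009.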